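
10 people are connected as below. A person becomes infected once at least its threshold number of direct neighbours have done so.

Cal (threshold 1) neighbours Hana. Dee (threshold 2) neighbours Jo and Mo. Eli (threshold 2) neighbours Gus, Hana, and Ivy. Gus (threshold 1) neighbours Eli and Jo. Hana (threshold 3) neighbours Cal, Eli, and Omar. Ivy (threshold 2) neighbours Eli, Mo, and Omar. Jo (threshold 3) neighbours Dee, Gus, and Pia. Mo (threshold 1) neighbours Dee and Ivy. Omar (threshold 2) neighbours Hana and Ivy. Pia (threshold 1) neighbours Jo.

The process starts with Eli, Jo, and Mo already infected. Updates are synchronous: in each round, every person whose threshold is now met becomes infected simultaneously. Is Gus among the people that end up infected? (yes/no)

yes

Round 1 — Eli, Jo, Mo become infected (initial).
Round 2 — checking thresholds:
  Dee: 2 of 2 neighbours ≥ 2, becomes infected.
  Gus: 2 of 2 neighbours ≥ 1, becomes infected.
  Hana: 1 of 3 neighbours < 3, holds.
  Ivy: 2 of 3 neighbours ≥ 2, becomes infected.
  Pia: 1 of 1 neighbours ≥ 1, becomes infected.
Round 3 — no new infections; cascade stops.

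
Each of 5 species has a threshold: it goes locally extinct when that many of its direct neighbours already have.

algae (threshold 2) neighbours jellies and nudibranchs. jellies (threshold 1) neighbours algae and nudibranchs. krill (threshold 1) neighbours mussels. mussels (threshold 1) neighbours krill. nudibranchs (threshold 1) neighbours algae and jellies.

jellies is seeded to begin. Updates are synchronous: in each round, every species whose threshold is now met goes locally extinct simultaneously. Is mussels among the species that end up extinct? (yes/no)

no

Round 1 — jellies goes locally extinct (initial).
Round 2 — checking thresholds:
  algae: 1 of 2 neighbours < 2, not yet.
  nudibranchs: 1 of 2 neighbours ≥ 1, goes locally extinct.
Round 3 — checking thresholds:
  algae: 2 of 2 neighbours ≥ 2, goes locally extinct.
Round 4 — no new extinctions; cascade stops.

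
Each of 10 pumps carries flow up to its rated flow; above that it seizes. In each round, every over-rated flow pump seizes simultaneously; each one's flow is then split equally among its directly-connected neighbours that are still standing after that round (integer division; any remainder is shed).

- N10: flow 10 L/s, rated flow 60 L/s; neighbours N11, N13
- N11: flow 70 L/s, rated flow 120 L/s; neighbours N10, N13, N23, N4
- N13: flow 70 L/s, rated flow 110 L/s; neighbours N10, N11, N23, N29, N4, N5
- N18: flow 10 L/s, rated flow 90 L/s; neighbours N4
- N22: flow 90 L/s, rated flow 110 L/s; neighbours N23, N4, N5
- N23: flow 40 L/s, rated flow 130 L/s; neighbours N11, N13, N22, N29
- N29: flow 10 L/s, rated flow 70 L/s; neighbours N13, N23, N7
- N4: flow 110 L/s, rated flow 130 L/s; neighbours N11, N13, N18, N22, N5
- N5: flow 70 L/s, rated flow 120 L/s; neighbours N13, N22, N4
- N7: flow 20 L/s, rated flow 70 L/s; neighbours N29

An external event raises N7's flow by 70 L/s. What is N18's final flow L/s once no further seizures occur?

43

Round 1 — N7 at 90 > 70. N7 seizes.
  N7 sheds 90 L/s to N29: 90 each.
    N29: 10+90 = 100 > 70
Round 2 — N29 seizes.
  N29 sheds 100 L/s to N13, N23: 50 each.
    N13: 70+50 = 120 > 110
    N23: 40+50 = 90 ≤ 130
Round 3 — N13 seizes.
  N13 sheds 120 L/s to N10, N11, N23, N4, N5: 24 each.
    N10: 10+24 = 34 ≤ 60
    N11: 70+24 = 94 ≤ 120
    N23: 90+24 = 114 ≤ 130
    N4: 110+24 = 134 > 130
    N5: 70+24 = 94 ≤ 120
Round 4 — N4 seizes.
  N4 sheds 134 L/s to N11, N18, N22, N5: 33 each (2 lost).
    N11: 94+33 = 127 > 120
    N18: 10+33 = 43 ≤ 90
    N22: 90+33 = 123 > 110
    N5: 94+33 = 127 > 120
Round 5 — N11, N22, N5 seize.
  N11 sheds 127 L/s to N10, N23: 63 each (1 lost).
    N10: 34+63 = 97 > 60
    N23: 114+63 = 177 > 130
  N22 sheds 123 L/s to N23: 123 each.
    N23: 177+123 = 300 > 130
  N5 sheds 127 L/s: no online neighbours, lost.
Round 6 — N10, N23 seize.
  N10 sheds 97 L/s: no online neighbours, lost.
  N23 sheds 300 L/s: no online neighbours, lost.
No further seizures.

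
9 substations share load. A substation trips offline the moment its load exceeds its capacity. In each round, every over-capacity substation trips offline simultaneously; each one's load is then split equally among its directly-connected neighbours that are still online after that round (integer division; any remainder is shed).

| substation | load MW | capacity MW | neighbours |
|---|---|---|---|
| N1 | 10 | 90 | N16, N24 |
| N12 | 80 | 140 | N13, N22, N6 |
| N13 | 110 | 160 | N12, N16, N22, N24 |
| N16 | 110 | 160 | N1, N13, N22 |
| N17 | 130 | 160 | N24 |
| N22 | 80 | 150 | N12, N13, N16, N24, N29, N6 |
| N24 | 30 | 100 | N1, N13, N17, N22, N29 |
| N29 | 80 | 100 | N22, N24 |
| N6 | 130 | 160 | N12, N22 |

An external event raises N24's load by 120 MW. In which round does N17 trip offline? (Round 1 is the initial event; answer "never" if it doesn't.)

Round 1 — N24 at 150 > 100. N24 trips offline.
  N24 sheds 150 MW to N1, N13, N17, N22, N29: 30 each.
    N1: 10+30 = 40 ≤ 90
    N13: 110+30 = 140 ≤ 160
    N17: 130+30 = 160 ≤ 160
    N22: 80+30 = 110 ≤ 150
    N29: 80+30 = 110 > 100
Round 2 — N29 trips offline.
  N29 sheds 110 MW to N22: 110 each.
    N22: 110+110 = 220 > 150
Round 3 — N22 trips offline.
  N22 sheds 220 MW to N12, N13, N16, N6: 55 each.
    N12: 80+55 = 135 ≤ 140
    N13: 140+55 = 195 > 160
    N16: 110+55 = 165 > 160
    N6: 130+55 = 185 > 160
Round 4 — N13, N16, N6 trip offline.
  N13 sheds 195 MW to N12: 195 each.
    N12: 135+195 = 330 > 140
  N16 sheds 165 MW to N1: 165 each.
    N1: 40+165 = 205 > 90
  N6 sheds 185 MW to N12: 185 each.
    N12: 330+185 = 515 > 140
Round 5 — N1, N12 trip offline.
  N1 sheds 205 MW: no online neighbours, lost.
  N12 sheds 515 MW: no online neighbours, lost.
No further trips.

never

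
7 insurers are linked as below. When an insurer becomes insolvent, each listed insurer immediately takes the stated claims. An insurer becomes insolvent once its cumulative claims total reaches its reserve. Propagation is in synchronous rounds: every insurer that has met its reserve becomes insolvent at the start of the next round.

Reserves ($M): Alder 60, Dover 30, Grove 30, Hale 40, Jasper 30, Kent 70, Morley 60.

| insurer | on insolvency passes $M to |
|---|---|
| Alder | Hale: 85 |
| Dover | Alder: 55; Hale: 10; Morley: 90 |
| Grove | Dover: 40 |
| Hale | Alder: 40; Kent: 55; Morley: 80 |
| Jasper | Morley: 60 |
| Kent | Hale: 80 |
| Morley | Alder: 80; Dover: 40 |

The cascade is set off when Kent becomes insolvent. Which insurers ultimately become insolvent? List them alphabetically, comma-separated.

Alder, Dover, Hale, Kent, Morley

Round 1 — Kent becomes insolvent (initial).
  Hale: +80 → 80 ≥ 40
Round 2 — Hale becomes insolvent.
  Alder: +40 → 40 < 60
  Morley: +80 → 80 ≥ 60
Round 3 — Morley becomes insolvent.
  Alder: +80 → 120 ≥ 60
  Dover: +40 → 40 ≥ 30
Round 4 — Alder, Dover become insolvent.
No further insolvencies.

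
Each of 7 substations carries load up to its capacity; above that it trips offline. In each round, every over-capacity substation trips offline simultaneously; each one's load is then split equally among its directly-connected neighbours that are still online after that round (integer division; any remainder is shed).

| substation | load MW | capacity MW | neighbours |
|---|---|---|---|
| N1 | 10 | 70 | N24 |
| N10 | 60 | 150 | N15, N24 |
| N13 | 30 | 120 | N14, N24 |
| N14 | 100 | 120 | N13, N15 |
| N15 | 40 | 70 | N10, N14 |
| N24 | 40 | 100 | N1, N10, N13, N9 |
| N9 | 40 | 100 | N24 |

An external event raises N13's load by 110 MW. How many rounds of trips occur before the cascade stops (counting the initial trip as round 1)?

Round 1 — N13 at 140 > 120. N13 trips offline.
  N13 sheds 140 MW to N14, N24: 70 each.
    N14: 100+70 = 170 > 120
    N24: 40+70 = 110 > 100
Round 2 — N14, N24 trip offline.
  N14 sheds 170 MW to N15: 170 each.
    N15: 40+170 = 210 > 70
  N24 sheds 110 MW to N1, N10, N9: 36 each (2 lost).
    N1: 10+36 = 46 ≤ 70
    N10: 60+36 = 96 ≤ 150
    N9: 40+36 = 76 ≤ 100
Round 3 — N15 trips offline.
  N15 sheds 210 MW to N10: 210 each.
    N10: 96+210 = 306 > 150
Round 4 — N10 trips offline.
  N10 sheds 306 MW: no online neighbours, lost.
No further trips.

4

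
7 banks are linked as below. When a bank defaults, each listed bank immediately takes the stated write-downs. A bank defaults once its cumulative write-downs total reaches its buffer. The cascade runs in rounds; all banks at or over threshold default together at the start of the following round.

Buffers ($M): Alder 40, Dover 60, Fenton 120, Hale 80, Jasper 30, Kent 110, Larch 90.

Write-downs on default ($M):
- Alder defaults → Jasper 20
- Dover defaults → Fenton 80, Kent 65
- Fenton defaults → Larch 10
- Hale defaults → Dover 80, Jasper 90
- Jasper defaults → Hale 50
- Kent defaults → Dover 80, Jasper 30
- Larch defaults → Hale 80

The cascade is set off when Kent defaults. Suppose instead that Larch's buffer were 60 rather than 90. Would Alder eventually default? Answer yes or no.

With Larch's buffer at 60:
Round 1 — Kent defaults (initial).
  Dover: +80 → 80 ≥ 60
  Jasper: +30 → 30 ≥ 30
Round 2 — Dover, Jasper default.
  Fenton: +80 → 80 < 120
  Hale: +50 → 50 < 80
No further defaults.

no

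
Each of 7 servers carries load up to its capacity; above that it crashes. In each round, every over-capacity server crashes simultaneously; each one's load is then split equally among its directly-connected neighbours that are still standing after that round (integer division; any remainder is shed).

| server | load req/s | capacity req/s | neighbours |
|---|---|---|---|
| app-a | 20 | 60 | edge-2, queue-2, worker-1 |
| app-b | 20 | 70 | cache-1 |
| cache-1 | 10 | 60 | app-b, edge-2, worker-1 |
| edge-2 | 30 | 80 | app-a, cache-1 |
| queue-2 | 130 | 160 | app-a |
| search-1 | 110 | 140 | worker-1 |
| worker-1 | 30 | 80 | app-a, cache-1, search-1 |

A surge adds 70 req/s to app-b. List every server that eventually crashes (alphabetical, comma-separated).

app-b, cache-1

Round 1 — app-b at 90 > 70. app-b crashes.
  app-b sheds 90 req/s to cache-1: 90 each.
    cache-1: 10+90 = 100 > 60
Round 2 — cache-1 crashes.
  cache-1 sheds 100 req/s to edge-2, worker-1: 50 each.
    edge-2: 30+50 = 80 ≤ 80
    worker-1: 30+50 = 80 ≤ 80
No further crashes.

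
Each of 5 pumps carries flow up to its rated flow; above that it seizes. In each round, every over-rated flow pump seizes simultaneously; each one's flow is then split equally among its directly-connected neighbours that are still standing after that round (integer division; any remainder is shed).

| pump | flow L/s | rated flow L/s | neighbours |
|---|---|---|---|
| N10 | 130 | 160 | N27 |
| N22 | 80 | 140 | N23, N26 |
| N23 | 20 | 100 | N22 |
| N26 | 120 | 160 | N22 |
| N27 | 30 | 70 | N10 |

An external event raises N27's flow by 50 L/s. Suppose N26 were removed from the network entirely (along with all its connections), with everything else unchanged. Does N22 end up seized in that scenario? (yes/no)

no

With N26 removed:
Round 1 — N27 at 80 > 70. N27 seizes.
  N27 sheds 80 L/s to N10: 80 each.
    N10: 130+80 = 210 > 160
Round 2 — N10 seizes.
  N10 sheds 210 L/s: no online neighbours, lost.
No further seizures.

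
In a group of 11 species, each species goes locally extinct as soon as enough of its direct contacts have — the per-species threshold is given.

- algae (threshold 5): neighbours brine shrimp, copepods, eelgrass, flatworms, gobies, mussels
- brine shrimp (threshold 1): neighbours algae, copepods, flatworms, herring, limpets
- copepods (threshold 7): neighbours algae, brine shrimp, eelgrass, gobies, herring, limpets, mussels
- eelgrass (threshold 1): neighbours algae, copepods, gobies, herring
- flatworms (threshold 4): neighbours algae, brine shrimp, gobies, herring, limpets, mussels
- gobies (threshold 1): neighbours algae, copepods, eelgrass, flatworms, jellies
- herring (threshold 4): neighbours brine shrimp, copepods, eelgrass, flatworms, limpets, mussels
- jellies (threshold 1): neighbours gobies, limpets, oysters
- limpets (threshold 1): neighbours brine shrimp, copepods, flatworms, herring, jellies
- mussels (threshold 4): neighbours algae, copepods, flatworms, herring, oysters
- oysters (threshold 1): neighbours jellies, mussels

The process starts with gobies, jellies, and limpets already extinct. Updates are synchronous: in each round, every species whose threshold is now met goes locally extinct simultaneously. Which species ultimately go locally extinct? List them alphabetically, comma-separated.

Round 1 — gobies, jellies, limpets go locally extinct (initial).
Round 2 — checking thresholds:
  algae: 1 of 6 neighbours < 5, below threshold.
  brine shrimp: 1 of 5 neighbours ≥ 1, goes locally extinct.
  copepods: 2 of 7 neighbours < 7, below threshold.
  eelgrass: 1 of 4 neighbours ≥ 1, goes locally extinct.
  flatworms: 2 of 6 neighbours < 4, below threshold.
  herring: 1 of 6 neighbours < 4, below threshold.
  oysters: 1 of 2 neighbours ≥ 1, goes locally extinct.
Round 3 — no new extinctions; cascade stops.

brine shrimp, eelgrass, gobies, jellies, limpets, oysters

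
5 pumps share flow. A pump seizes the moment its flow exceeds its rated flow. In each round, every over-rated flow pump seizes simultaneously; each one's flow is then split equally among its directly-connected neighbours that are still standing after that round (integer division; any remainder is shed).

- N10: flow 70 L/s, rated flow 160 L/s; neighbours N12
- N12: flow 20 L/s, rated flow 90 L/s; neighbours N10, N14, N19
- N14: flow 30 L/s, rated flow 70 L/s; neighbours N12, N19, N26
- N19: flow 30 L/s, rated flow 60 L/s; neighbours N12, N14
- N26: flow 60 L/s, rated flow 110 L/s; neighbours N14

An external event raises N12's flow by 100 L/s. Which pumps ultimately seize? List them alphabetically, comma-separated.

N12, N14, N19, N26

Round 1 — N12 at 120 > 90. N12 seizes.
  N12 sheds 120 L/s to N10, N14, N19: 40 each.
    N10: 70+40 = 110 ≤ 160
    N14: 30+40 = 70 ≤ 70
    N19: 30+40 = 70 > 60
Round 2 — N19 seizes.
  N19 sheds 70 L/s to N14: 70 each.
    N14: 70+70 = 140 > 70
Round 3 — N14 seizes.
  N14 sheds 140 L/s to N26: 140 each.
    N26: 60+140 = 200 > 110
Round 4 — N26 seizes.
  N26 sheds 200 L/s: no online neighbours, lost.
No further seizures.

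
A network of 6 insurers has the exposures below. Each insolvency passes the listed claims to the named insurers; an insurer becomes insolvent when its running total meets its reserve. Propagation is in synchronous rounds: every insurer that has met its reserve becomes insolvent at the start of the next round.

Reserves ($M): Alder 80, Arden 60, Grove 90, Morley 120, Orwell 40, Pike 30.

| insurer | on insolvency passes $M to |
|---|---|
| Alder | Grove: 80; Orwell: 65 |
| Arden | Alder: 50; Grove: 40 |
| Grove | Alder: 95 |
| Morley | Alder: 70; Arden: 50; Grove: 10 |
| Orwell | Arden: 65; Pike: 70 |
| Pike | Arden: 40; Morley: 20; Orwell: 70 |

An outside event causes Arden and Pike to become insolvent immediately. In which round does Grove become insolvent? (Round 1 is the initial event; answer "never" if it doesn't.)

never

Round 1 — Arden, Pike become insolvent (initial).
  Alder: +50 → 50 < 80
  Grove: +40 → 40 < 90
  Morley: +20 → 20 < 120
  Orwell: +70 → 70 ≥ 40
Round 2 — Orwell becomes insolvent.
No further insolvencies.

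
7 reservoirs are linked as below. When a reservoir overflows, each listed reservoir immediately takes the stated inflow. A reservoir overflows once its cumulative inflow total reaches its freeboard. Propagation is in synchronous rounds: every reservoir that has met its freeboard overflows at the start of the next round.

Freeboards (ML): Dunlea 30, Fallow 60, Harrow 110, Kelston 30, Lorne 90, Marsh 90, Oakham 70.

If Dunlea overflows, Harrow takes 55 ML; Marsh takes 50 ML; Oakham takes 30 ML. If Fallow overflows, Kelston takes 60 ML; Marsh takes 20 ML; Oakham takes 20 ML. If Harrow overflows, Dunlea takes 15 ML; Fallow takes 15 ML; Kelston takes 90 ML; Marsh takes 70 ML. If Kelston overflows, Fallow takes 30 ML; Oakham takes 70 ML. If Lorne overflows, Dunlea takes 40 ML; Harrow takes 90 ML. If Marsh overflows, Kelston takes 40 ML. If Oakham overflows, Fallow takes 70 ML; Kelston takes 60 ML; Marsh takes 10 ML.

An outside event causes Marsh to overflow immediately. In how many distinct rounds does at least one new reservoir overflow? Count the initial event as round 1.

Round 1 — Marsh overflows (initial).
  Kelston: +40 → 40 ≥ 30
Round 2 — Kelston overflows.
  Fallow: +30 → 30 < 60
  Oakham: +70 → 70 ≥ 70
Round 3 — Oakham overflows.
  Fallow: +70 → 100 ≥ 60
Round 4 — Fallow overflows.
No further overflows.

4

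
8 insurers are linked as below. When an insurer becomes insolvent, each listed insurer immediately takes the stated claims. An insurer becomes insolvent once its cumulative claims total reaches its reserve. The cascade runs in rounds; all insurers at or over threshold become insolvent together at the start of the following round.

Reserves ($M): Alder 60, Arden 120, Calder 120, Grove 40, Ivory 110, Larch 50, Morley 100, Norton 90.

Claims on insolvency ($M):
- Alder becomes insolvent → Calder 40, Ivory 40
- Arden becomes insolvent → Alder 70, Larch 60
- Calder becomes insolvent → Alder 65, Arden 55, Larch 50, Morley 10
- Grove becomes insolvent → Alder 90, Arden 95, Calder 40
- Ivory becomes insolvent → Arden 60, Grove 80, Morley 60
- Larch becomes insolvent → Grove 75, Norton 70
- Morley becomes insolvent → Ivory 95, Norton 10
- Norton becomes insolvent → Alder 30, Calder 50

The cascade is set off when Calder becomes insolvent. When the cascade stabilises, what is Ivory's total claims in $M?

40

Round 1 — Calder becomes insolvent (initial).
  Alder: +65 → 65 ≥ 60
  Arden: +55 → 55 < 120
  Larch: +50 → 50 ≥ 50
  Morley: +10 → 10 < 100
Round 2 — Alder, Larch become insolvent.
  Grove: +75 → 75 ≥ 40
  Ivory: +40 → 40 < 110
  Norton: +70 → 70 < 90
Round 3 — Grove becomes insolvent.
  Arden: +95 → 150 ≥ 120
Round 4 — Arden becomes insolvent.
No further insolvencies.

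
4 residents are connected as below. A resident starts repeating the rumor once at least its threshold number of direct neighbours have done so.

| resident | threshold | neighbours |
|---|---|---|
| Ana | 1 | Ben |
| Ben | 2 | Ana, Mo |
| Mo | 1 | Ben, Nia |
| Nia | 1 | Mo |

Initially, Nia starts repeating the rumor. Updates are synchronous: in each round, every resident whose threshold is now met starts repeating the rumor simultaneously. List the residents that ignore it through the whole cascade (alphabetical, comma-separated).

Round 1 — Nia starts repeating the rumor (initial).
Round 2 — checking thresholds:
  Mo: 1 of 2 neighbours ≥ 1, starts repeating the rumor.
Round 3 — no new spreads; cascade stops.

Ana, Ben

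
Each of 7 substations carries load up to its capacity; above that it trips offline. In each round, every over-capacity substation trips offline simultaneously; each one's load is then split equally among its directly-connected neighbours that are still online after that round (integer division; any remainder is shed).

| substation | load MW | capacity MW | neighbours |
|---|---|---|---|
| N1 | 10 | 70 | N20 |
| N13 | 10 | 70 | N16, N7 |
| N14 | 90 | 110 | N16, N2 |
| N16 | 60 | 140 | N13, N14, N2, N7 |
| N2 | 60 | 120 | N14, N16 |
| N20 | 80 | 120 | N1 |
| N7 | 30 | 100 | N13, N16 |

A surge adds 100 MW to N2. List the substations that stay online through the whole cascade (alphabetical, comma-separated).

N1, N20

Round 1 — N2 at 160 > 120. N2 trips offline.
  N2 sheds 160 MW to N14, N16: 80 each.
    N14: 90+80 = 170 > 110
    N16: 60+80 = 140 ≤ 140
Round 2 — N14 trips offline.
  N14 sheds 170 MW to N16: 170 each.
    N16: 140+170 = 310 > 140
Round 3 — N16 trips offline.
  N16 sheds 310 MW to N13, N7: 155 each.
    N13: 10+155 = 165 > 70
    N7: 30+155 = 185 > 100
Round 4 — N13, N7 trip offline.
  N13 sheds 165 MW: no online neighbours, lost.
  N7 sheds 185 MW: no online neighbours, lost.
No further trips.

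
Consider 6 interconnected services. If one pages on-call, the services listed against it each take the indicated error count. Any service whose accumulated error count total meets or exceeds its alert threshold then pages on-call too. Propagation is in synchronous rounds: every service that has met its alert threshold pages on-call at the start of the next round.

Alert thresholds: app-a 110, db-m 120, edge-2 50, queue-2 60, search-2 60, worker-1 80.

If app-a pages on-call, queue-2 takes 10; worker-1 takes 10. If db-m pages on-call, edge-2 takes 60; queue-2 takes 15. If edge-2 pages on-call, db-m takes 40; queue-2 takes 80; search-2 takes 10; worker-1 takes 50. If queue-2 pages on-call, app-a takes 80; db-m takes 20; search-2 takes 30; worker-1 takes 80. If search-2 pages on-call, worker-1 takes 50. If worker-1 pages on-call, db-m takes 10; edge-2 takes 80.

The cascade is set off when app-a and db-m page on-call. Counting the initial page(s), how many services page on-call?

Round 1 — app-a, db-m page on-call (initial).
  edge-2: +60 → 60 ≥ 50
  queue-2: +10+15 → 25 < 60
  worker-1: +10 → 10 < 80
Round 2 — edge-2 pages on-call.
  queue-2: +80 → 105 ≥ 60
  search-2: +10 → 10 < 60
  worker-1: +50 → 60 < 80
Round 3 — queue-2 pages on-call.
  search-2: +30 → 40 < 60
  worker-1: +80 → 140 ≥ 80
Round 4 — worker-1 pages on-call.
No further pages.

5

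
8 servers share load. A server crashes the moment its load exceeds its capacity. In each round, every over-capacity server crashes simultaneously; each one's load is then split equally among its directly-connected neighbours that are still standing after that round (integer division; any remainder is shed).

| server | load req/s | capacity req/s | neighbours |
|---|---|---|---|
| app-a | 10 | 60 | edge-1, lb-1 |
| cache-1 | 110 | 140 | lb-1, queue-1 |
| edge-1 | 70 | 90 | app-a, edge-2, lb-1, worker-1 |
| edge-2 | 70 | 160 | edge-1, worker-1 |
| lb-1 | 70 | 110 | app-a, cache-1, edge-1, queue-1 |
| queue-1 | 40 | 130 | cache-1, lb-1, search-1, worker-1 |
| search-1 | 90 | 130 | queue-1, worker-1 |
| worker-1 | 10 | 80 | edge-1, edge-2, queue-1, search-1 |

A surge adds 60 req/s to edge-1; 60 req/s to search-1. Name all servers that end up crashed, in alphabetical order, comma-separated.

app-a, cache-1, edge-1, lb-1, queue-1, search-1, worker-1

Round 1 — edge-1 at 130 > 90; search-1 at 150 > 130. edge-1, search-1 crash.
  edge-1 sheds 130 req/s to app-a, edge-2, lb-1, worker-1: 32 each (2 lost).
    app-a: 10+32 = 42 ≤ 60
    edge-2: 70+32 = 102 ≤ 160
    lb-1: 70+32 = 102 ≤ 110
    worker-1: 10+32 = 42 ≤ 80
  search-1 sheds 150 req/s to queue-1, worker-1: 75 each.
    queue-1: 40+75 = 115 ≤ 130
    worker-1: 42+75 = 117 > 80
Round 2 — worker-1 crashes.
  worker-1 sheds 117 req/s to edge-2, queue-1: 58 each (1 lost).
    edge-2: 102+58 = 160 ≤ 160
    queue-1: 115+58 = 173 > 130
Round 3 — queue-1 crashes.
  queue-1 sheds 173 req/s to cache-1, lb-1: 86 each (1 lost).
    cache-1: 110+86 = 196 > 140
    lb-1: 102+86 = 188 > 110
Round 4 — cache-1, lb-1 crash.
  cache-1 sheds 196 req/s: no online neighbours, lost.
  lb-1 sheds 188 req/s to app-a: 188 each.
    app-a: 42+188 = 230 > 60
Round 5 — app-a crashes.
  app-a sheds 230 req/s: no online neighbours, lost.
No further crashes.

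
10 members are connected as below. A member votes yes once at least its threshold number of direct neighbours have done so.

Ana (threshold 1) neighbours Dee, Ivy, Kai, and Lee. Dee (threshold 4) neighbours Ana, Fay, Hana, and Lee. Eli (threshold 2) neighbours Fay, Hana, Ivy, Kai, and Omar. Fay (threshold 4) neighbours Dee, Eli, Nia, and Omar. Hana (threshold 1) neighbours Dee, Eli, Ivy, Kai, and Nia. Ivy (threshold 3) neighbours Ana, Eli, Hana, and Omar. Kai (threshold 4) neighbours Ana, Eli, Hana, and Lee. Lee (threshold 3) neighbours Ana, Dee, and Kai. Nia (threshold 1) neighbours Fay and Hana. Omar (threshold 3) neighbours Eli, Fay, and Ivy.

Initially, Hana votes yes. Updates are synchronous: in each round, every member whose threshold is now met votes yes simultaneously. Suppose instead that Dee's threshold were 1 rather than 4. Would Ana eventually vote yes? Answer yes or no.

yes

With Dee's threshold at 1:
Round 1 — Hana votes yes (initial).
Round 2 — checking thresholds:
  Dee: 1 of 4 neighbours ≥ 1, votes yes.
  Eli: 1 of 5 neighbours < 2, below threshold.
  Ivy: 1 of 4 neighbours < 3, below threshold.
  Kai: 1 of 4 neighbours < 4, below threshold.
  Nia: 1 of 2 neighbours ≥ 1, votes yes.
Round 3 — checking thresholds:
  Ana: 1 of 4 neighbours ≥ 1, votes yes.
  Eli: 1 of 5 neighbours < 2, below threshold.
  Fay: 2 of 4 neighbours < 4, below threshold.
  Ivy: 1 of 4 neighbours < 3, below threshold.
  Kai: 1 of 4 neighbours < 4, below threshold.
  Lee: 1 of 3 neighbours < 3, below threshold.
Round 4 — no new yes votes; cascade stops.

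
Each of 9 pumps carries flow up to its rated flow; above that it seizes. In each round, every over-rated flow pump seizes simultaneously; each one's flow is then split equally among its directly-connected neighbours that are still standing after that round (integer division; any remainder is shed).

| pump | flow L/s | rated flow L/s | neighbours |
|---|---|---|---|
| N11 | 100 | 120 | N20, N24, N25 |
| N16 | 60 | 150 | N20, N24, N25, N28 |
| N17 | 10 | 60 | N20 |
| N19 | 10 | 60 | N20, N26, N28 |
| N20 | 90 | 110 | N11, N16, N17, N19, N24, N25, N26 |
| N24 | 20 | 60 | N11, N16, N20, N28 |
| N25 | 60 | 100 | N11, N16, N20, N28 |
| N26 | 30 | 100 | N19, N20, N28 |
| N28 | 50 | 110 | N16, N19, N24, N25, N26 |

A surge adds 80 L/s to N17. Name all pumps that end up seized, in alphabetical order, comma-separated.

Round 1 — N17 at 90 > 60. N17 seizes.
  N17 sheds 90 L/s to N20: 90 each.
    N20: 90+90 = 180 > 110
Round 2 — N20 seizes.
  N20 sheds 180 L/s to N11, N16, N19, N24, N25, N26: 30 each.
    N11: 100+30 = 130 > 120
    N16: 60+30 = 90 ≤ 150
    N19: 10+30 = 40 ≤ 60
    N24: 20+30 = 50 ≤ 60
    N25: 60+30 = 90 ≤ 100
    N26: 30+30 = 60 ≤ 100
Round 3 — N11 seizes.
  N11 sheds 130 L/s to N24, N25: 65 each.
    N24: 50+65 = 115 > 60
    N25: 90+65 = 155 > 100
Round 4 — N24, N25 seize.
  N24 sheds 115 L/s to N16, N28: 57 each (1 lost).
    N16: 90+57 = 147 ≤ 150
    N28: 50+57 = 107 ≤ 110
  N25 sheds 155 L/s to N16, N28: 77 each (1 lost).
    N16: 147+77 = 224 > 150
    N28: 107+77 = 184 > 110
Round 5 — N16, N28 seize.
  N16 sheds 224 L/s: no online neighbours, lost.
  N28 sheds 184 L/s to N19, N26: 92 each.
    N19: 40+92 = 132 > 60
    N26: 60+92 = 152 > 100
Round 6 — N19, N26 seize.
  N19 sheds 132 L/s: no online neighbours, lost.
  N26 sheds 152 L/s: no online neighbours, lost.
No further seizures.

N11, N16, N17, N19, N20, N24, N25, N26, N28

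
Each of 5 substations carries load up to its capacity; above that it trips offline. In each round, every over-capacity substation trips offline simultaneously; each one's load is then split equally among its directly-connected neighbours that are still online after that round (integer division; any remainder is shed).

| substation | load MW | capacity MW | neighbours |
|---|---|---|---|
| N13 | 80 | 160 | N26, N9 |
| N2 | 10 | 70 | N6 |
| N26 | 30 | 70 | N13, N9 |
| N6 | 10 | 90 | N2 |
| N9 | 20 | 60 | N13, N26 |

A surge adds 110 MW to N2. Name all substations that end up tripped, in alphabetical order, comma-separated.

Round 1 — N2 at 120 > 70. N2 trips offline.
  N2 sheds 120 MW to N6: 120 each.
    N6: 10+120 = 130 > 90
Round 2 — N6 trips offline.
  N6 sheds 130 MW: no online neighbours, lost.
No further trips.

N2, N6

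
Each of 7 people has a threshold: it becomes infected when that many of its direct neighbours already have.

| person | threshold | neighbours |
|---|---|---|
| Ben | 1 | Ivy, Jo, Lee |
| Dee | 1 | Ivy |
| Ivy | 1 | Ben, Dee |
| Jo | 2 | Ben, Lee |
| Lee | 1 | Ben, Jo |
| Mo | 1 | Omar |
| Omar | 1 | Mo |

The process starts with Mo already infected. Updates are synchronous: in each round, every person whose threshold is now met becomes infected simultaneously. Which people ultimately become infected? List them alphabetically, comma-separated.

Round 1 — Mo becomes infected (initial).
Round 2 — checking thresholds:
  Omar: 1 of 1 neighbours ≥ 1, becomes infected.
Round 3 — no new infections; cascade stops.

Mo, Omar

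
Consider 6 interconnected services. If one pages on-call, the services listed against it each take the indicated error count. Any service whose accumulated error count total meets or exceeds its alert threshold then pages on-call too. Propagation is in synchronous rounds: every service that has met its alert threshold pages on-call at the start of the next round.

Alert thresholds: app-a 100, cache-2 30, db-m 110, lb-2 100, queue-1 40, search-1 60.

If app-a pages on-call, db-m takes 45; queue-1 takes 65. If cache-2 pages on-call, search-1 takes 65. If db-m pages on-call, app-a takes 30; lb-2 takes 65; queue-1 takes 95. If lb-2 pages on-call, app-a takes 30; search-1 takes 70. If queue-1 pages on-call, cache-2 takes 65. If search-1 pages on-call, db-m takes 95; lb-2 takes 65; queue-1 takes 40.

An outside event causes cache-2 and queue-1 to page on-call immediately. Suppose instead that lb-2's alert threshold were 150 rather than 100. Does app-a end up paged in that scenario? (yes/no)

no

With lb-2's alert threshold at 150:
Round 1 — cache-2, queue-1 page on-call (initial).
  search-1: +65 → 65 ≥ 60
Round 2 — search-1 pages on-call.
  db-m: +95 → 95 < 110
  lb-2: +65 → 65 < 150
No further pages.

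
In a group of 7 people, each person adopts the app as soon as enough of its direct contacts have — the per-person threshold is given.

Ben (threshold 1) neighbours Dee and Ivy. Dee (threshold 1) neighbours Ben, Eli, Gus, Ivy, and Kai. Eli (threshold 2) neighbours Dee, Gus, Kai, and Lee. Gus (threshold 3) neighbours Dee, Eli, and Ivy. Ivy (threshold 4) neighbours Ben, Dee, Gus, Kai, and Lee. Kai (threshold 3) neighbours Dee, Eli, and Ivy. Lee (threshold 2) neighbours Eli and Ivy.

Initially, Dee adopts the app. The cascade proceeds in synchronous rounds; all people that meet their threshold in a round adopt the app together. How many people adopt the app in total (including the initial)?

Round 1 — Dee adopts the app (initial).
Round 2 — checking thresholds:
  Ben: 1 of 2 neighbours ≥ 1, adopts the app.
  Eli: 1 of 4 neighbours < 2, below threshold.
  Gus: 1 of 3 neighbours < 3, below threshold.
  Ivy: 1 of 5 neighbours < 4, below threshold.
  Kai: 1 of 3 neighbours < 3, below threshold.
Round 3 — no new adoptions; cascade stops.

2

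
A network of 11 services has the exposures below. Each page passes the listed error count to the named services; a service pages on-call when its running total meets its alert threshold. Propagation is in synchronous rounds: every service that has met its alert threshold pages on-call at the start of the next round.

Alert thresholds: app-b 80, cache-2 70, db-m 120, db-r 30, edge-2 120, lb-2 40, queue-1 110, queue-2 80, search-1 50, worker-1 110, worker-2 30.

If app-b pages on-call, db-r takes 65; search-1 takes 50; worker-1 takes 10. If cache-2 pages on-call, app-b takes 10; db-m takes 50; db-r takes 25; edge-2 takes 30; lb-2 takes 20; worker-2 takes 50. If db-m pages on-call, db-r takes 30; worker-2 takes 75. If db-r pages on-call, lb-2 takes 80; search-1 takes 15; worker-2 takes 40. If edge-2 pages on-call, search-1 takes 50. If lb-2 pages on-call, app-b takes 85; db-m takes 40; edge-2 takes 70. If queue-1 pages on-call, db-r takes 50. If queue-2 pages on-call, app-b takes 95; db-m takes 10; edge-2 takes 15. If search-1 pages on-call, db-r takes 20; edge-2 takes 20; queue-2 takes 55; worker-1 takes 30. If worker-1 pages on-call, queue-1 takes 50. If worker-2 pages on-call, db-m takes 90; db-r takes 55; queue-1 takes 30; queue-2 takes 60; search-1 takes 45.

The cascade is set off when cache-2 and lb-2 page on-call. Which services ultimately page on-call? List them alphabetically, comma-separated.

app-b, cache-2, db-m, db-r, edge-2, lb-2, queue-2, search-1, worker-2

Round 1 — cache-2, lb-2 page on-call (initial).
  app-b: +10+85 → 95 ≥ 80
  db-m: +50+40 → 90 < 120
  db-r: +25 → 25 < 30
  edge-2: +30+70 → 100 < 120
  worker-2: +50 → 50 ≥ 30
Round 2 — app-b, worker-2 page on-call.
  db-m: +90 → 180 ≥ 120
  db-r: +65+55 → 145 ≥ 30
  queue-1: +30 → 30 < 110
  queue-2: +60 → 60 < 80
  search-1: +50+45 → 95 ≥ 50
  worker-1: +10 → 10 < 110
Round 3 — db-m, db-r, search-1 page on-call.
  edge-2: +20 → 120 ≥ 120
  queue-2: +55 → 115 ≥ 80
  worker-1: +30 → 40 < 110
Round 4 — edge-2, queue-2 page on-call.
No further pages.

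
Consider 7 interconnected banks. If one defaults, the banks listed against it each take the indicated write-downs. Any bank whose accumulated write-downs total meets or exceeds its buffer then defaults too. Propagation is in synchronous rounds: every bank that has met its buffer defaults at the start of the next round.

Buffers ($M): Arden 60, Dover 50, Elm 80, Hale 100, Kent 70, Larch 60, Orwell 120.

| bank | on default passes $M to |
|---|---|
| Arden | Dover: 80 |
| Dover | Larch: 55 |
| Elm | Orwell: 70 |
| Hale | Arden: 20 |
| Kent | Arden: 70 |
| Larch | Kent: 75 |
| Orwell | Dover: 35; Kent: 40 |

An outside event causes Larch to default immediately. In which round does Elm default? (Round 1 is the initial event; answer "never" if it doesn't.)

never

Round 1 — Larch defaults (initial).
  Kent: +75 → 75 ≥ 70
Round 2 — Kent defaults.
  Arden: +70 → 70 ≥ 60
Round 3 — Arden defaults.
  Dover: +80 → 80 ≥ 50
Round 4 — Dover defaults.
No further defaults.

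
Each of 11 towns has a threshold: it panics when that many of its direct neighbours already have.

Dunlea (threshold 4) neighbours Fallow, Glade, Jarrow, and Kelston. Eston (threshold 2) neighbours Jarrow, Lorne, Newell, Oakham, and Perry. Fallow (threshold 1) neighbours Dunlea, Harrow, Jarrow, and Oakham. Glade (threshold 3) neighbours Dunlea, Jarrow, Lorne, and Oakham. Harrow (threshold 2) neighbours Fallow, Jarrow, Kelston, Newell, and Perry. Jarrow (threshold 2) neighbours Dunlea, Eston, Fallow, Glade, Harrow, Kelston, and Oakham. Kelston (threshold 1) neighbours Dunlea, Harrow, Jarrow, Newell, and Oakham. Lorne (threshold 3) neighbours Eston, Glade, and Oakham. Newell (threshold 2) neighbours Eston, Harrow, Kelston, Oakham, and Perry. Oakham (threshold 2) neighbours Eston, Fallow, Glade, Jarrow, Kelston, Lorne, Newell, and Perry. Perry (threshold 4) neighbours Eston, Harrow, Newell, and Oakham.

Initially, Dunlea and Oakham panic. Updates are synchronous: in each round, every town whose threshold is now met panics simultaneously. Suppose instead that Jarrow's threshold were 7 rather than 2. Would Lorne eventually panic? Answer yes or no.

no

With Jarrow's threshold at 7:
Round 1 — Dunlea, Oakham panic (initial).
Round 2 — checking thresholds:
  Eston: 1 of 5 neighbours < 2, holds.
  Fallow: 2 of 4 neighbours ≥ 1, panics.
  Glade: 2 of 4 neighbours < 3, holds.
  Jarrow: 2 of 7 neighbours < 7, holds.
  Kelston: 2 of 5 neighbours ≥ 1, panics.
  Lorne: 1 of 3 neighbours < 3, holds.
  Newell: 1 of 5 neighbours < 2, holds.
  Perry: 1 of 4 neighbours < 4, holds.
Round 3 — checking thresholds:
  Eston: 1 of 5 neighbours < 2, holds.
  Glade: 2 of 4 neighbours < 3, holds.
  Harrow: 2 of 5 neighbours ≥ 2, panics.
  Jarrow: 4 of 7 neighbours < 7, holds.
  Lorne: 1 of 3 neighbours < 3, holds.
  Newell: 2 of 5 neighbours ≥ 2, panics.
  Perry: 1 of 4 neighbours < 4, holds.
Round 4 — checking thresholds:
  Eston: 2 of 5 neighbours ≥ 2, panics.
  Glade: 2 of 4 neighbours < 3, holds.
  Jarrow: 5 of 7 neighbours < 7, holds.
  Lorne: 1 of 3 neighbours < 3, holds.
  Perry: 3 of 4 neighbours < 4, holds.
Round 5 — checking thresholds:
  Glade: 2 of 4 neighbours < 3, holds.
  Jarrow: 6 of 7 neighbours < 7, holds.
  Lorne: 2 of 3 neighbours < 3, holds.
  Perry: 4 of 4 neighbours ≥ 4, panics.
Round 6 — no new panics; cascade stops.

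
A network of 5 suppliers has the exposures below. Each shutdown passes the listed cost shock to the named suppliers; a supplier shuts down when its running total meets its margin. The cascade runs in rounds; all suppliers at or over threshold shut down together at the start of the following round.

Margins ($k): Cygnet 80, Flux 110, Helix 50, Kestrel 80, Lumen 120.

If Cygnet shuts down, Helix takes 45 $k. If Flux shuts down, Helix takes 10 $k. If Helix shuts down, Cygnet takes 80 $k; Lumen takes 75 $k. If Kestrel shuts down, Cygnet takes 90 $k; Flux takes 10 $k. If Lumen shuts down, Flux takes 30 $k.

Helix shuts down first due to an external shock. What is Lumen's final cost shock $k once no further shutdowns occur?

75

Round 1 — Helix shuts down (initial).
  Cygnet: +80 → 80 ≥ 80
  Lumen: +75 → 75 < 120
Round 2 — Cygnet shuts down.
No further shutdowns.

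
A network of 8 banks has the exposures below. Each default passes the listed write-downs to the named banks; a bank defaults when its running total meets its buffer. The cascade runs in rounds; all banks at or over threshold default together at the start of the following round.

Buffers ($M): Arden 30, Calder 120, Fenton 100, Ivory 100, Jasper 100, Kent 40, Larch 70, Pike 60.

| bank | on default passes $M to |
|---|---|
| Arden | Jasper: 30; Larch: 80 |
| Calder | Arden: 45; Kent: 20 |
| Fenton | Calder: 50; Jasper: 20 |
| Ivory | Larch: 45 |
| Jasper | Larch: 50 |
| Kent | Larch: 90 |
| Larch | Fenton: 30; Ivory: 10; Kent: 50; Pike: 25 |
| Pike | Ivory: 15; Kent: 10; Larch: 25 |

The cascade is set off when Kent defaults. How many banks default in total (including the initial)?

Round 1 — Kent defaults (initial).
  Larch: +90 → 90 ≥ 70
Round 2 — Larch defaults.
  Fenton: +30 → 30 < 100
  Ivory: +10 → 10 < 100
  Pike: +25 → 25 < 60
No further defaults.

2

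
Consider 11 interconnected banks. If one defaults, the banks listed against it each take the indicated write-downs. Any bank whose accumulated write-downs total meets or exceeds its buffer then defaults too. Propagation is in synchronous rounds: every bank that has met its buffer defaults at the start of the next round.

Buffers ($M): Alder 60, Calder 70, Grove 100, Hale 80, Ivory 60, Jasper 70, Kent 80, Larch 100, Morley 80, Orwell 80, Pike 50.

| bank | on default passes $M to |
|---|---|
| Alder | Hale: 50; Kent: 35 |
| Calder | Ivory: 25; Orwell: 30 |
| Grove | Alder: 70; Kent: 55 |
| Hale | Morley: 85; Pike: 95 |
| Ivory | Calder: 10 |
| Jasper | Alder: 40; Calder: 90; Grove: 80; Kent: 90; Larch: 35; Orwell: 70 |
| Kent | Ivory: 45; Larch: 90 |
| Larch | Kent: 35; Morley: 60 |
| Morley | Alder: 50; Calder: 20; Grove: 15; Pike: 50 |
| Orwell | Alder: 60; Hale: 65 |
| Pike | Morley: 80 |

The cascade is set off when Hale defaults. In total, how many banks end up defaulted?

Round 1 — Hale defaults (initial).
  Morley: +85 → 85 ≥ 80
  Pike: +95 → 95 ≥ 50
Round 2 — Morley, Pike default.
  Alder: +50 → 50 < 60
  Calder: +20 → 20 < 70
  Grove: +15 → 15 < 100
No further defaults.

3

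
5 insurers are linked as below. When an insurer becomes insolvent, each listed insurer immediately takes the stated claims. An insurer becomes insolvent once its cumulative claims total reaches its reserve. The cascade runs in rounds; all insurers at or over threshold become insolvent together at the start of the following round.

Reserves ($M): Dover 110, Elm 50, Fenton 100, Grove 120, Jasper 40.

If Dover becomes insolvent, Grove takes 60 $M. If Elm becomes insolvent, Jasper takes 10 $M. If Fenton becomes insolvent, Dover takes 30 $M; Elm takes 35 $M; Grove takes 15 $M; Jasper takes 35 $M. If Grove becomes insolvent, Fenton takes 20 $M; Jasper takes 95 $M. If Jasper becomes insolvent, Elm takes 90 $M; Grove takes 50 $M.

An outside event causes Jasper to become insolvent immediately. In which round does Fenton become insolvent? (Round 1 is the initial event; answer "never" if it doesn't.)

Round 1 — Jasper becomes insolvent (initial).
  Elm: +90 → 90 ≥ 50
  Grove: +50 → 50 < 120
Round 2 — Elm becomes insolvent.
No further insolvencies.

never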